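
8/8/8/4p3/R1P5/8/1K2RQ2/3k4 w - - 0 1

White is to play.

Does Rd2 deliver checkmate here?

After Rd2: black king on d1; in check: yes, from the white rook on d2.
King squares — c1: attacked by Kb2; e1: attacked by Qf2; c2: attacked by Kb2; d2: attacked by Qf2; e2: attacked by Rd2.
Black has no legal moves → checkmate.

yes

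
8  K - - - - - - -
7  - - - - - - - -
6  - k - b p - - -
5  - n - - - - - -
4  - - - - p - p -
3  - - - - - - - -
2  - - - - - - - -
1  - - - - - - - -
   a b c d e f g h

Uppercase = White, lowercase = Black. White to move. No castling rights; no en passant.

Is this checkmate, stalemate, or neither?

White to move; white king on a8.
In check: no.
King squares — a7: attacked by Nb5; b7: attacked by Kb6; b8: attacked by Bd6.
Legal moves for White: none.
Not in check and no legal moves → stalemate.

stalemate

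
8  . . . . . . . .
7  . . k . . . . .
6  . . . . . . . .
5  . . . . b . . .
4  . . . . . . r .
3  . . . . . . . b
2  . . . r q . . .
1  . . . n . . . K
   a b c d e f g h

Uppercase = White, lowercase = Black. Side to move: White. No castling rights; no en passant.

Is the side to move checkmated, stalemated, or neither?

stalemate

White to move; white king on h1.
In check: no.
King squares — g1: attacked by Rg4; g2: attacked by Qe2; h2: attacked by Qe2.
Legal moves for White: none.
Not in check and no legal moves → stalemate.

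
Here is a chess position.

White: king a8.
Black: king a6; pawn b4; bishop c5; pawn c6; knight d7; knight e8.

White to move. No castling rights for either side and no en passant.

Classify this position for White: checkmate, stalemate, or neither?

stalemate

White to move; white king on a8.
In check: no.
King squares — a7: attacked by Bc5; b7: attacked by Ka6; b8: attacked by Nd7.
Legal moves for White: none.
Not in check and no legal moves → stalemate.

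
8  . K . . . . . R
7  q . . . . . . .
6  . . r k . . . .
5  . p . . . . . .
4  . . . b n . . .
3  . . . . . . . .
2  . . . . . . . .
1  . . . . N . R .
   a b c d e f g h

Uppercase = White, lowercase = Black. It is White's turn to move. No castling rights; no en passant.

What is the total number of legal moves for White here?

White to move; king on b8.
In check: yes, from the black queen on a7.
Legal moves: none.
Count: 0.

0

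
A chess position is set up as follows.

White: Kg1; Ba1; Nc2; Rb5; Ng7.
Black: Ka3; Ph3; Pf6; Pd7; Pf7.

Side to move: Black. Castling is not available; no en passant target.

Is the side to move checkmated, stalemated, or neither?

neither

Black to move; black king on a3.
In check: yes, from the white knight on c2.
Legal moves for Black: Ka4, Ka2.
Black is in check but has 2 legal moves → neither.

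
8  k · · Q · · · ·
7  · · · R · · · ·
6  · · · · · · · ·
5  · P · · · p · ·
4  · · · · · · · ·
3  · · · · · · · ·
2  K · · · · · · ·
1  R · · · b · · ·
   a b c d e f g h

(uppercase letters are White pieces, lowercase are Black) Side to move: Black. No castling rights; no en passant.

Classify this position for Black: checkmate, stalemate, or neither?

Black to move; black king on a8.
In check: yes, from the white queen on d8.
King squares — a7: attacked by Rd7; b7: attacked by Rd7; b8: attacked by Qd8.
Legal moves for Black: none.
In check with no legal moves → checkmate.

checkmate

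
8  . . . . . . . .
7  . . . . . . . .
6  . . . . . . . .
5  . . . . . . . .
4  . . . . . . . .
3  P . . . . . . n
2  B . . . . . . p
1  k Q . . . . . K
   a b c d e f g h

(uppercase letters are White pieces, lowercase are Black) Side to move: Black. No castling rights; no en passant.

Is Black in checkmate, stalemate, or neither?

Black to move; black king on a1.
In check: yes, from the white queen on b1.
King squares — b1: attacked by Ba2; a2: attacked by Qb1; b2: attacked by Qb1.
Legal moves for Black: none.
In check with no legal moves → checkmate.

checkmate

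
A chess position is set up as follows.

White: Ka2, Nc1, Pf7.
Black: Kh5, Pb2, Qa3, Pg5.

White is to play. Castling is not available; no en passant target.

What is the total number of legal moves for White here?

2

White to move; king on a2.
In check: yes, from the black queen on a3.
Legal moves: Kxa3, Kb1.
Count: 2.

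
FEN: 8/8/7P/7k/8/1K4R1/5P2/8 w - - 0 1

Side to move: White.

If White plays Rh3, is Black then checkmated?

no

After Rh3: black king on h5; in check: yes, from the white rook on h3.
Black has 3 legal replies: Kg6, Kg5, Kg4.
In check but a legal move exists → not checkmate.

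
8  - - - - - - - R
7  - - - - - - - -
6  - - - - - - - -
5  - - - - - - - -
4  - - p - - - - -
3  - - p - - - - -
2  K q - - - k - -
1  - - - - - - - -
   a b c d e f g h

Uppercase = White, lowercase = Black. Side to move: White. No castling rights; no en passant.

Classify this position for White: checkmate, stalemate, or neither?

White to move; white king on a2.
In check: yes, from the black queen on b2.
King squares — a1: attacked by Qb2; b1: attacked by Qb2; b2: attacked by Pc3; a3: attacked by Qb2; b3: attacked by Qb2.
Legal moves for White: none.
In check with no legal moves → checkmate.

checkmate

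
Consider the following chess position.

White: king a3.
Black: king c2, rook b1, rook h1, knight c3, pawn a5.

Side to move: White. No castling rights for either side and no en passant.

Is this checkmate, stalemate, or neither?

stalemate

White to move; white king on a3.
In check: no.
King squares — a2: attacked by Nc3; b2: attacked by Rb1; b3: attacked by Rb1; a4: attacked by Nc3; b4: attacked by Rb1.
Legal moves for White: none.
Not in check and no legal moves → stalemate.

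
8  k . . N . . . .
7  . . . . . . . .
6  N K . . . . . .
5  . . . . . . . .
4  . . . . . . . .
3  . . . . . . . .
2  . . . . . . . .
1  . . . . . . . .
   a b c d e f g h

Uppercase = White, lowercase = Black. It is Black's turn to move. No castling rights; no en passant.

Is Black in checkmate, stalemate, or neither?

stalemate

Black to move; black king on a8.
In check: no.
King squares — a7: attacked by Kb6; b7: attacked by Kb6; b8: attacked by Na6.
Legal moves for Black: none.
Not in check and no legal moves → stalemate.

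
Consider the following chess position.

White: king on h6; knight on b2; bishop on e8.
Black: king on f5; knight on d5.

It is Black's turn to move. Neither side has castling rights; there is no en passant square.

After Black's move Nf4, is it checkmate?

no

After Nf4: white king on h6; in check: no.
White is not in check, so this cannot be checkmate.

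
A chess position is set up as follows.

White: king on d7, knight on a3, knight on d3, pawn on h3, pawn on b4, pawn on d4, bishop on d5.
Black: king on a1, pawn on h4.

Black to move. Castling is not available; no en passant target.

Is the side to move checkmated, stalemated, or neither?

Black to move; black king on a1.
In check: no.
King squares — b1: attacked by Na3; a2: attacked by Bd5; b2: attacked by Nd3.
Legal moves for Black: none.
Not in check and no legal moves → stalemate.

stalemate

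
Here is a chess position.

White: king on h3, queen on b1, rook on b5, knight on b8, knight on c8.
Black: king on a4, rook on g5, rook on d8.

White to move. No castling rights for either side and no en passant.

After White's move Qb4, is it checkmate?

yes

After Qb4: black king on a4; in check: yes, from the white queen on b4.
King squares — a3: attacked by Qb4; b3: attacked by Qb4; b4: attacked by Rb5; a5: attacked by Qb4; b5: attacked by Qb4.
Black has no legal moves → checkmate.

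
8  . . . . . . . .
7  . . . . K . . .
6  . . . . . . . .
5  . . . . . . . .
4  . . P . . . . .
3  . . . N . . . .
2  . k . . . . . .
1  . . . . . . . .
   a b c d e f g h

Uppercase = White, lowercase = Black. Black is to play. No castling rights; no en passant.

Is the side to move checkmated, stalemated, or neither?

neither

Black to move; black king on b2.
In check: yes, from the white knight on d3.
Legal moves for Black: Kc3, Kb3, Ka3, Kc2, Ka2, Kb1, Ka1.
Black is in check but has 7 legal moves → neither.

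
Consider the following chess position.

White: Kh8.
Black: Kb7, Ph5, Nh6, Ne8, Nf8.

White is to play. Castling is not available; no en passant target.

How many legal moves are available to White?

0

White to move; king on h8.
In check: no.
Legal moves: none.
Count: 0.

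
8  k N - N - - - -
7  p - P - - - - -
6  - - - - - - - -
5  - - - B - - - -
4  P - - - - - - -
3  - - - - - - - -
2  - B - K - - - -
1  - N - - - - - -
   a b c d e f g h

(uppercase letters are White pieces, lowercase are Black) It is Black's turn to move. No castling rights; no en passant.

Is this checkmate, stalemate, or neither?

Black to move; black king on a8.
In check: yes, from the white bishop on d5.
King squares — a7: own pawn; b7: attacked by Bd5; b8: attacked by Pc7.
Legal moves for Black: none.
In check with no legal moves → checkmate.

checkmate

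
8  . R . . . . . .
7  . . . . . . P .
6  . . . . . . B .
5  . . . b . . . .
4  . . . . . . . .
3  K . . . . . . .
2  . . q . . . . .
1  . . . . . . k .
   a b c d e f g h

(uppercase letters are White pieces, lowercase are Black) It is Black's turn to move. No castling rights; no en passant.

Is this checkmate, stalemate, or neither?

Black to move; black king on g1.
In check: no.
Legal moves for Black include: Bg8, Ba8, Bf7, Bb7, Be6, Bc6, Be4, Bc4, Bf3, Bb3, Bg2, Ba2, Bh1, Qc8, Qc7, Qxg6, Qc6, Qf5, ... (list truncated; more exist).
Black has legal moves and is not in check → neither.

neither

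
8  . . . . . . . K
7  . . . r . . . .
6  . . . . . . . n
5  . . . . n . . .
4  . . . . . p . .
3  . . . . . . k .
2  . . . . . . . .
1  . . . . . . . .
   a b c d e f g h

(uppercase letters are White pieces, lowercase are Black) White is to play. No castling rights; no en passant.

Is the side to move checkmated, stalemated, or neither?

White to move; white king on h8.
In check: no.
King squares — g7: attacked by Rd7; h7: attacked by Rd7; g8: attacked by Nh6.
Legal moves for White: none.
Not in check and no legal moves → stalemate.

stalemate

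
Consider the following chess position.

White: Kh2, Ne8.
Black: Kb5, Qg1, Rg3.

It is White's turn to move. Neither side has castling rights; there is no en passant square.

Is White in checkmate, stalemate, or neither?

checkmate

White to move; white king on h2.
In check: yes, from the black queen on g1.
King squares — g1: attacked by Rg3; h1: attacked by Qg1; g2: attacked by Qg1; g3: attacked by Qg1; h3: attacked by Rg3.
Legal moves for White: none.
In check with no legal moves → checkmate.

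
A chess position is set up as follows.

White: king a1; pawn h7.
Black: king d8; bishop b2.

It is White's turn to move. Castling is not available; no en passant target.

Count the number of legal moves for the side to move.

3

White to move; king on a1.
In check: yes, from the black bishop on b2.
Legal moves: Kxb2, Ka2, Kb1.
Count: 3.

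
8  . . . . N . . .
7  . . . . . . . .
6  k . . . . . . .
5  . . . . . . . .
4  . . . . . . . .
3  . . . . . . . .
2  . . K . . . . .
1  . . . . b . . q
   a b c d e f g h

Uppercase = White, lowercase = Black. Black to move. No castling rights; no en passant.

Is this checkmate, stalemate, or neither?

neither

Black to move; black king on a6.
In check: no.
Legal moves for Black include: Kb7, Ka7, Kb6, Kb5, Ka5, Qh8, Qa8, Qh7+, Qb7, Qh6, Qc6+, Qh5, Qd5, Qh4, Qe4+, Qh3, Qf3, Qh2+, ... (list truncated; more exist).
Black has legal moves and is not in check → neither.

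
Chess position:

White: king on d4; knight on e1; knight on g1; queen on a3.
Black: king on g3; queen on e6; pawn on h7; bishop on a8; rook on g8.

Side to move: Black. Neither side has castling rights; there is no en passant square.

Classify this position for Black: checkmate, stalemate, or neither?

neither

Black to move; black king on g3.
In check: yes, from the white queen on a3.
King squares — f2: available; g2: attacked by Ne1; h2: available; f3: attacked by Ne1; h3: attacked by Ng1; f4: available; g4: available; h4: available.
Legal moves for Black: Kh4, Kg4, Kf4, Kh2, Kf2, Bf3, Qe3+, Qb3.
Black is in check but has 8 legal moves → neither.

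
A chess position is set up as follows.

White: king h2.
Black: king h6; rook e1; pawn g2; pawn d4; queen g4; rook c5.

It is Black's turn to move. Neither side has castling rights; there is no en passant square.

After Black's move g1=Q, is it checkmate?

After g1=Q: white king on h2; in check: yes, from the black queen on g1.
King squares — g1: attacked by Re1; h1: attacked by Qg1; g2: attacked by Qg1; g3: attacked by Qg1; h3: attacked by Qg4.
White has no legal moves → checkmate.

yes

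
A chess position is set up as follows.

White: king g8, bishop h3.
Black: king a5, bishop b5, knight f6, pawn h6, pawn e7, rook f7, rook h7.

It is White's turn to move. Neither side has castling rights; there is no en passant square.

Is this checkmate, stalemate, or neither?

checkmate

White to move; white king on g8.
In check: yes, from the black knight on f6.
King squares — f7: attacked by Rh7; g7: attacked by Rf7; h7: attacked by Nf6; f8: attacked by Rf7; h8: attacked by Rh7.
Legal moves for White: none.
In check with no legal moves → checkmate.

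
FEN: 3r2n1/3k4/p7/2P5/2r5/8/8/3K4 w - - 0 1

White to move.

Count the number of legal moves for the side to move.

4

White to move; king on d1.
In check: no.
Legal moves: Ke2, Kd2, Ke1, c6+.
Count: 4.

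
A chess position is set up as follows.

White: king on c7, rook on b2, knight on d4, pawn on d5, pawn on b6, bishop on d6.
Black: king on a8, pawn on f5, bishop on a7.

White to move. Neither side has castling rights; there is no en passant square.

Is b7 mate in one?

After b7: black king on a8; in check: yes, from the white pawn on b7.
King squares — a7: own bishop; b7: attacked by Rb2; b8: attacked by Kc7.
Black has no legal moves → checkmate.

yes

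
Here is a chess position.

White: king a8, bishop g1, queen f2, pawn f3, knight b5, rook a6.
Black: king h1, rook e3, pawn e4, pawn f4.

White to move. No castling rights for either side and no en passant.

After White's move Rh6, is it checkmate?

After Rh6: black king on h1; in check: yes, from the white rook on h6.
King squares — g1: attacked by Qf2; g2: attacked by Qf2; h2: attacked by Bg1.
Black has no legal moves → checkmate.

yes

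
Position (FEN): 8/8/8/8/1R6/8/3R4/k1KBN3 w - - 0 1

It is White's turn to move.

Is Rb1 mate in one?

After Rb1: black king on a1; in check: yes, from the white rook on b1.
King squares — b1: attacked by Kc1; a2: attacked by Rd2; b2: attacked by Rb1.
Black has no legal moves → checkmate.

yes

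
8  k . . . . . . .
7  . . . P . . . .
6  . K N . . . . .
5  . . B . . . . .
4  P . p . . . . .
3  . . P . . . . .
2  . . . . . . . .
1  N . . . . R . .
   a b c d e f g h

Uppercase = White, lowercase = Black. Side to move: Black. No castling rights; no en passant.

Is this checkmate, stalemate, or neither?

Black to move; black king on a8.
In check: no.
King squares — a7: attacked by Kb6; b7: attacked by Kb6; b8: attacked by Nc6.
Legal moves for Black: none.
Not in check and no legal moves → stalemate.

stalemate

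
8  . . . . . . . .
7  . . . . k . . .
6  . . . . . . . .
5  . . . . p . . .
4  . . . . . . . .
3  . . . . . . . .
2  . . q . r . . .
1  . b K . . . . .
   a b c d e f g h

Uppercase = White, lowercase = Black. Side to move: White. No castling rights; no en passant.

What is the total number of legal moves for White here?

0

White to move; king on c1.
In check: yes, from the black queen on c2.
Legal moves: none.
Count: 0.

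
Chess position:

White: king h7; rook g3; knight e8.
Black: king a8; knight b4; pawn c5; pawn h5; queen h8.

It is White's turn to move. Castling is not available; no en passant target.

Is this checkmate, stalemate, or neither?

neither

White to move; white king on h7.
In check: yes, from the black queen on h8.
Legal moves for White: Kxh8, Kg6.
White is in check but has 2 legal moves → neither.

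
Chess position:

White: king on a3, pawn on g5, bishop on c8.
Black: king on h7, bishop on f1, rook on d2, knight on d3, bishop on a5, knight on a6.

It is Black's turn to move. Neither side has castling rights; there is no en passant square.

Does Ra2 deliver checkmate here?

no

After Ra2: white king on a3; in check: yes, from the black rook on a2.
White has 2 legal replies: Kb3, Kxa2.
In check but a legal move exists → not checkmate.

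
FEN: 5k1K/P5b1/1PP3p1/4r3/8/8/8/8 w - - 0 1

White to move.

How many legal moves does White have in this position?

1

White to move; king on h8.
In check: yes, from the black bishop on g7.
Legal moves: Kh7.
Count: 1.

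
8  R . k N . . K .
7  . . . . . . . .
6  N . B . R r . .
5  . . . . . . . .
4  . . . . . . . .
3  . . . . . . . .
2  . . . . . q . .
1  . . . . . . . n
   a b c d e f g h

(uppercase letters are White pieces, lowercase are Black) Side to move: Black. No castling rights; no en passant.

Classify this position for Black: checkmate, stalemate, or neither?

checkmate

Black to move; black king on c8.
In check: yes, from the white rook on a8.
King squares — b7: attacked by Bc6; c7: attacked by Na6; d7: attacked by Bc6; b8: attacked by Na6; d8: attacked by Ra8.
Legal moves for Black: none.
In check with no legal moves → checkmate.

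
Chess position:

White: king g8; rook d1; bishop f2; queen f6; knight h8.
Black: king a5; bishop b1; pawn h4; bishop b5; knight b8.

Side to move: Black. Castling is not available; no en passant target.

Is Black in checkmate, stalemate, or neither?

neither

Black to move; black king on a5.
In check: no.
Legal moves for Black include: Nd7, Nc6, Na6, Be8, Bd7, Bc6, Ba6, Bc4+, Ba4, B5d3, Be2, Bf1, Kb4, Ka4, Bh7+, Bg6, Bf5, Be4, ... (list truncated; more exist).
Black has legal moves and is not in check → neither.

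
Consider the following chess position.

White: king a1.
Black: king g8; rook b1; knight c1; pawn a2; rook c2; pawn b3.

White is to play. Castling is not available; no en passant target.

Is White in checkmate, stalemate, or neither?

checkmate

White to move; white king on a1.
In check: yes, from the black rook on b1.
King squares — b1: attacked by Pa2; a2: attacked by Nc1; b2: attacked by Rb1.
Legal moves for White: none.
In check with no legal moves → checkmate.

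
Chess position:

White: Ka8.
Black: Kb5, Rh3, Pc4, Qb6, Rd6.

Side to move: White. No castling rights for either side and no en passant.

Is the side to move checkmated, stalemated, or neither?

stalemate

White to move; white king on a8.
In check: no.
King squares — a7: attacked by Qb6; b7: attacked by Qb6; b8: attacked by Qb6.
Legal moves for White: none.
Not in check and no legal moves → stalemate.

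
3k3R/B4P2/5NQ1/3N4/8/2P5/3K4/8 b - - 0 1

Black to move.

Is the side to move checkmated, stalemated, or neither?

Black to move; black king on d8.
In check: yes, from the white rook on h8.
King squares — c7: attacked by Nd5; d7: attacked by Nf6; e7: attacked by Nd5; c8: attacked by Rh8; e8: attacked by Nf6.
Legal moves for Black: none.
In check with no legal moves → checkmate.

checkmate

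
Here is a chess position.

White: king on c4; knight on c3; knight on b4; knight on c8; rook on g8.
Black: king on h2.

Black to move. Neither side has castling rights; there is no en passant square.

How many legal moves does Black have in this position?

2

Black to move; king on h2.
In check: no.
Legal moves: Kh3, Kh1.
Count: 2.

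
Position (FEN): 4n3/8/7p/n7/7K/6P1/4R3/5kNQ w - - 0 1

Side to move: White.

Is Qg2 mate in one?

yes

After Qg2: black king on f1; in check: yes, from the white queen on g2.
King squares — e1: attacked by Re2; g1: attacked by Qg2; e2: attacked by Ng1; f2: attacked by Re2; g2: attacked by Re2.
Black has no legal moves → checkmate.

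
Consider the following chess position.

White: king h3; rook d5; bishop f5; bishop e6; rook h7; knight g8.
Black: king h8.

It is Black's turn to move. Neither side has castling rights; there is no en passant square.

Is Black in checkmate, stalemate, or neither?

Black to move; black king on h8.
In check: yes, from the white rook on h7.
King squares — g7: attacked by Rh7; h7: attacked by Bf5; g8: attacked by Be6.
Legal moves for Black: none.
In check with no legal moves → checkmate.

checkmate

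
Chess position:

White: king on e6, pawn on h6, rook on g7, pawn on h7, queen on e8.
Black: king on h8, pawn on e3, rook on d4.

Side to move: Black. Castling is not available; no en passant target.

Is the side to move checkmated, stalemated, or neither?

checkmate

Black to move; black king on h8.
In check: yes, from the white queen on e8.
King squares — g7: attacked by Ph6; h7: attacked by Rg7; g8: attacked by Rg7.
Legal moves for Black: none.
In check with no legal moves → checkmate.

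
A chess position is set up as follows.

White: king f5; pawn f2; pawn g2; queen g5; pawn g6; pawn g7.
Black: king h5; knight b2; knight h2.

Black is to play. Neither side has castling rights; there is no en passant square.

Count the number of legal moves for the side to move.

0

Black to move; king on h5.
In check: yes, from the white queen on g5.
Legal moves: none.
Count: 0.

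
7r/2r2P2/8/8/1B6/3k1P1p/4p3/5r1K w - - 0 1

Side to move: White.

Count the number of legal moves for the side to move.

1

White to move; king on h1.
In check: yes, from the black rook on f1.
Legal moves: Kh2.
Count: 1.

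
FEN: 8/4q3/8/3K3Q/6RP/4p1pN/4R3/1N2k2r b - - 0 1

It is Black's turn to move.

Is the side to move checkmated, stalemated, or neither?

Black to move; black king on e1.
In check: yes, from the white rook on e2.
Legal moves for Black: Kxe2, Kf1, Kd1.
Black is in check but has 3 legal moves → neither.

neither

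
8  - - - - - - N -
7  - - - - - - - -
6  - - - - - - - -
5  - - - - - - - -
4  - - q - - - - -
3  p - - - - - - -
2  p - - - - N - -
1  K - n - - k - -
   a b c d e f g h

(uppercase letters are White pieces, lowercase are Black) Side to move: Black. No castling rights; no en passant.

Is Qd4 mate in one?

After Qd4: white king on a1; in check: yes, from the black queen on d4.
King squares — b1: attacked by Pa2; a2: attacked by Nc1; b2: attacked by Pa3.
White has no legal moves → checkmate.

yes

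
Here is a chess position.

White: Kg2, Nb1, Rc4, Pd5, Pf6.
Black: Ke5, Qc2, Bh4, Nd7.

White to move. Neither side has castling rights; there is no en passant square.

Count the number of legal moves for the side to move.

7

White to move; king on g2.
In check: yes, from the black queen on c2.
Legal moves: Kh3, Kf3, Kh1, Kg1, Kf1, Rxc2, Nd2.
Count: 7.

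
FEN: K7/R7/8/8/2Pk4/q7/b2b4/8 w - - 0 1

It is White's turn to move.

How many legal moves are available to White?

White to move; king on a8.
In check: no.
Legal moves: Kb8, Kb7, Ra6, Ra5, Ra4, Rxa3, c5.
Count: 7.

7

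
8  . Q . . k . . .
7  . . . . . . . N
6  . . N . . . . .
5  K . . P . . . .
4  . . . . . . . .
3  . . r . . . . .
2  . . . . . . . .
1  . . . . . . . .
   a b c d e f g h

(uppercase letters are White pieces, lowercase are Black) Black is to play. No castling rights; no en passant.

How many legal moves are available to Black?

Black to move; king on e8.
In check: yes, from the white queen on b8.
Legal moves: Kf7, Kd7.
Count: 2.

2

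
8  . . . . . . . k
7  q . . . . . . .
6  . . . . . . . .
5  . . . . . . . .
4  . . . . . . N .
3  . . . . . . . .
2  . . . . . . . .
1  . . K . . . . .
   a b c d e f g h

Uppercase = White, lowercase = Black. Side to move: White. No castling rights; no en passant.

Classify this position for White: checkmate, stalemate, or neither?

White to move; white king on c1.
In check: no.
Legal moves for White: Nh6, Nf6, Ne5, Ne3, Nh2, Nf2, Kd2, Kc2, Kb2, Kd1, Kb1.
White has 11 legal moves and is not in check → neither.

neither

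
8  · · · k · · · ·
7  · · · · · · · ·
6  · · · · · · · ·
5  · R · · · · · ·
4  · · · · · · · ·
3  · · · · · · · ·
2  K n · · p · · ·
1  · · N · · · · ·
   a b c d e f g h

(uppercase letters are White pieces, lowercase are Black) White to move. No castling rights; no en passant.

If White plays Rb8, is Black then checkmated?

no

After Rb8: black king on d8; in check: yes, from the white rook on b8.
Black has 3 legal replies: Ke7, Kd7, Kc7.
In check but a legal move exists → not checkmate.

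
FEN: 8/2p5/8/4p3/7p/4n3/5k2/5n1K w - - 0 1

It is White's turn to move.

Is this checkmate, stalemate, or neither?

White to move; white king on h1.
In check: no.
King squares — g1: attacked by Kf2; g2: attacked by Kf2; h2: attacked by Nf1.
Legal moves for White: none.
Not in check and no legal moves → stalemate.

stalemate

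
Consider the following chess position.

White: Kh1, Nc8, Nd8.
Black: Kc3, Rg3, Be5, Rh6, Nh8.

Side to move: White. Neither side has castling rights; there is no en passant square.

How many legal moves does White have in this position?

0

White to move; king on h1.
In check: yes, from the black rook on h6.
Legal moves: none.
Count: 0.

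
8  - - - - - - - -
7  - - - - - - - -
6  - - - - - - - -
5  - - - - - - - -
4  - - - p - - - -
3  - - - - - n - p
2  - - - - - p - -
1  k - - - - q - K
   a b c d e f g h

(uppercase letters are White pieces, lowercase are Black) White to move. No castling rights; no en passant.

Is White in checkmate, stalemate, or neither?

White to move; white king on h1.
In check: yes, from the black queen on f1.
King squares — g1: attacked by Qf1; g2: attacked by Qf1; h2: attacked by Nf3.
Legal moves for White: none.
In check with no legal moves → checkmate.

checkmate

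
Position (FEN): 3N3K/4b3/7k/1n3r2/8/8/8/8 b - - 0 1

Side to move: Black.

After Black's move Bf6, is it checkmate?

no

After Bf6: white king on h8; in check: yes, from the black bishop on f6.
White has 1 legal reply: Kg8.
In check but a legal move exists → not checkmate.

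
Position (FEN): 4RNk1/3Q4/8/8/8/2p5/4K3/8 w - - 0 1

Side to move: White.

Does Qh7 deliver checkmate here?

After Qh7: black king on g8; in check: yes, from the white queen on h7.
King squares — f7: attacked by Qh7; g7: attacked by Qh7; h7: attacked by Nf8; f8: attacked by Re8; h8: attacked by Qh7.
Black has no legal moves → checkmate.

yes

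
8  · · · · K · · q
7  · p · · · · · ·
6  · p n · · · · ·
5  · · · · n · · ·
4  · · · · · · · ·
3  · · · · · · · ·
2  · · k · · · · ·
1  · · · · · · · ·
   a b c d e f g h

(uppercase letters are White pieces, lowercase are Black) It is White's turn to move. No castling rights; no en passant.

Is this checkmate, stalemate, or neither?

checkmate

White to move; white king on e8.
In check: yes, from the black queen on h8.
King squares — d7: attacked by Ne5; e7: attacked by Nc6; f7: attacked by Ne5; d8: attacked by Nc6; f8: attacked by Qh8.
Legal moves for White: none.
In check with no legal moves → checkmate.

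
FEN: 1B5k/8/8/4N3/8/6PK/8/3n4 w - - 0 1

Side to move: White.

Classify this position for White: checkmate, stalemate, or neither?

neither

White to move; white king on h3.
In check: no.
Legal moves for White: Bc7, Ba7, Bd6, Nf7+, Nd7, Ng6+, Nc6, Ng4, Nc4, Nf3, Nd3, Kh4, Kg4, Kh2, Kg2, g4.
White has 16 legal moves and is not in check → neither.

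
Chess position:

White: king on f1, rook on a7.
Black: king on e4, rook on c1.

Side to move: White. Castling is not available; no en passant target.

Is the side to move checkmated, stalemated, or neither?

neither

White to move; white king on f1.
In check: yes, from the black rook on c1.
Legal moves for White: Kg2, Kf2, Ke2.
White is in check but has 3 legal moves → neither.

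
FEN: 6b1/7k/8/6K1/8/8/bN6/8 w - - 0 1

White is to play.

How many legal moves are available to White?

10

White to move; king on g5.
In check: no.
Legal moves: Kf6, Kh5, Kf5, Kh4, Kg4, Kf4, Nc4, Na4, Nd3, Nd1.
Count: 10.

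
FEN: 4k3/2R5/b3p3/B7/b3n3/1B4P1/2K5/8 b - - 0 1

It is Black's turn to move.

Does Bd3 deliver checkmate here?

no

After Bd3: white king on c2; in check: yes, from the black bishop on d3.
White has 4 legal replies: Kxd3, Kb2, Kd1, Kc1.
In check but a legal move exists → not checkmate.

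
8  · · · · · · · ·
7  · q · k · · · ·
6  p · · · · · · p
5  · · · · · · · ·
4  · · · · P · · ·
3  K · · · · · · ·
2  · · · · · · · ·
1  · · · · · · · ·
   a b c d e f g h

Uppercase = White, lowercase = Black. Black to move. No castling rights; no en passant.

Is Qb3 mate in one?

no

After Qb3: white king on a3; in check: yes, from the black queen on b3.
White has 1 legal reply: Kxb3.
In check but a legal move exists → not checkmate.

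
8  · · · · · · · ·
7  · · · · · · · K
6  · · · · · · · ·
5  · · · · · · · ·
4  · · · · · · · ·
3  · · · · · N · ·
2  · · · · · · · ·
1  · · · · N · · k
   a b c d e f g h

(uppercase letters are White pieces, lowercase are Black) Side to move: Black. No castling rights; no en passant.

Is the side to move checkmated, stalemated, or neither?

stalemate

Black to move; black king on h1.
In check: no.
King squares — g1: attacked by Nf3; g2: attacked by Ne1; h2: attacked by Nf3.
Legal moves for Black: none.
Not in check and no legal moves → stalemate.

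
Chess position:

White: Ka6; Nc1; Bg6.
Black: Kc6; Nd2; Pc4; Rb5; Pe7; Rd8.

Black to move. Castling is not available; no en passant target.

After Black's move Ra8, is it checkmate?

yes

After Ra8: white king on a6; in check: yes, from the black rook on a8.
King squares — a5: attacked by Rb5; b5: attacked by Kc6; b6: attacked by Rb5; a7: attacked by Ra8; b7: attacked by Rb5.
White has no legal moves → checkmate.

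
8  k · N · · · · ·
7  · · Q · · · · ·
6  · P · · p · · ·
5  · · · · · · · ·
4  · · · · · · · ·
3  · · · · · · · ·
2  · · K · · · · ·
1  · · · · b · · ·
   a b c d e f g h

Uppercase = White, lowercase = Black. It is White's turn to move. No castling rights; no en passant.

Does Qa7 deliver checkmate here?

yes

After Qa7: black king on a8; in check: yes, from the white queen on a7.
King squares — a7: attacked by Pb6; b7: attacked by Qa7; b8: attacked by Qa7.
Black has no legal moves → checkmate.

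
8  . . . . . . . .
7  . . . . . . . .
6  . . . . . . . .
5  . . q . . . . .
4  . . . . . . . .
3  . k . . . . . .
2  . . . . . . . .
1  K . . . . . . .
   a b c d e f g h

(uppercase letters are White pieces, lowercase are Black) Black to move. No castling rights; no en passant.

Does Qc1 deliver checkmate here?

After Qc1: white king on a1; in check: yes, from the black queen on c1.
King squares — b1: attacked by Qc1; a2: attacked by Kb3; b2: attacked by Qc1.
White has no legal moves → checkmate.

yes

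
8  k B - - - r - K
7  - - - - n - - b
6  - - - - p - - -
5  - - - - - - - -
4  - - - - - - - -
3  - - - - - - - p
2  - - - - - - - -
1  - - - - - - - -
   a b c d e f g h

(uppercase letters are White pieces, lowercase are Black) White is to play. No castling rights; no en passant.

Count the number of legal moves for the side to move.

White to move; king on h8.
In check: yes, from the black rook on f8.
Legal moves: Kxh7, Kg7.
Count: 2.

2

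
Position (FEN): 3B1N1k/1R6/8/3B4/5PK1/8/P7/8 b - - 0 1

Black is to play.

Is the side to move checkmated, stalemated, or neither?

stalemate

Black to move; black king on h8.
In check: no.
King squares — g7: attacked by Rb7; h7: attacked by Rb7; g8: attacked by Bd5.
Legal moves for Black: none.
Not in check and no legal moves → stalemate.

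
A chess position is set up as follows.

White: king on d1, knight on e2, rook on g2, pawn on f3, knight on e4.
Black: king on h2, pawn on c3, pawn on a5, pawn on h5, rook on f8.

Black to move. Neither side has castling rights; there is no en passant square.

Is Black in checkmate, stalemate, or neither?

Black to move; black king on h2.
In check: yes, from the white rook on g2.
Legal moves for Black: Kh3, Kxg2, Kh1.
Black is in check but has 3 legal moves → neither.

neither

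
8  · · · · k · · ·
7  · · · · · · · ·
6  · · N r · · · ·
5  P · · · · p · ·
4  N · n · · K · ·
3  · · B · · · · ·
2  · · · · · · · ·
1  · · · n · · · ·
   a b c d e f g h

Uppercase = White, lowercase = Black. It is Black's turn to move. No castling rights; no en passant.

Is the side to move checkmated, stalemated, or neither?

Black to move; black king on e8.
In check: no.
Legal moves for Black include: Kf8, Kf7, Kd7, Rd8, Rd7, Rh6, Rg6, Rf6, Re6, Rxc6, Rd5, Rd4+, Rd3, Rd2, Nb6, Ne5, Nxa5, Nce3, ... (list truncated; more exist).
Black has legal moves and is not in check → neither.

neither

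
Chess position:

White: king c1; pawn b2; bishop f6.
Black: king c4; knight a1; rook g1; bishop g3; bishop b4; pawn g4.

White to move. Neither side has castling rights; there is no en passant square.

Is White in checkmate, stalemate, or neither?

checkmate

White to move; white king on c1.
In check: yes, from the black rook on g1.
King squares — b1: attacked by Rg1; d1: attacked by Rg1; b2: own pawn; c2: attacked by Na1; d2: attacked by Bb4.
Legal moves for White: none.
In check with no legal moves → checkmate.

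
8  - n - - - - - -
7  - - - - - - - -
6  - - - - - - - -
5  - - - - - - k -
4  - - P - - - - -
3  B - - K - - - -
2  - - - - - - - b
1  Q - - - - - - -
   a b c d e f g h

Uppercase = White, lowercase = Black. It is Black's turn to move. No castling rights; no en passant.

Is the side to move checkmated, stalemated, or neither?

Black to move; black king on g5.
In check: no.
Legal moves for Black: Nd7, Nc6, Na6, Kh6, Kg6, Kh5, Kf5, Kh4, Kg4, Kf4, Bc7, Bd6, Be5, Bf4, Bg3, Bg1.
Black has 16 legal moves and is not in check → neither.

neither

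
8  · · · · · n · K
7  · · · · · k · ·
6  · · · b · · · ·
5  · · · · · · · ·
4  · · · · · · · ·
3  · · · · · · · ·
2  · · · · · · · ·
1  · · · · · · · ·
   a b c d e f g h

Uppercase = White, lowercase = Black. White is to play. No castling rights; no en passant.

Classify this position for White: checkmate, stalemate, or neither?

stalemate

White to move; white king on h8.
In check: no.
King squares — g7: attacked by Kf7; h7: attacked by Nf8; g8: attacked by Kf7.
Legal moves for White: none.
Not in check and no legal moves → stalemate.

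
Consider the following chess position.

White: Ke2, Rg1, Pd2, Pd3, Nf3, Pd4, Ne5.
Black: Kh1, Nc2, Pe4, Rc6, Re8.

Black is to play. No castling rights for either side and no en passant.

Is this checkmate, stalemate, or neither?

Black to move; black king on h1.
In check: yes, from the white rook on g1.
King squares — g1: attacked by Nf3; g2: attacked by Rg1; h2: attacked by Nf3.
Legal moves for Black: none.
In check with no legal moves → checkmate.

checkmate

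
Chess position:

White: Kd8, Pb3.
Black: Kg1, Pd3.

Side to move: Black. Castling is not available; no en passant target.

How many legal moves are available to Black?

Black to move; king on g1.
In check: no.
Legal moves: Kh2, Kg2, Kf2, Kh1, Kf1, d2.
Count: 6.

6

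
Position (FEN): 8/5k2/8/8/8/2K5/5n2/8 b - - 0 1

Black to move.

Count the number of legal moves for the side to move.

14

Black to move; king on f7.
In check: no.
Legal moves: Kg8, Kf8, Ke8, Kg7, Ke7, Kg6, Kf6, Ke6, Ng4, Ne4+, Nh3, Nd3, Nh1, Nd1+.
Count: 14.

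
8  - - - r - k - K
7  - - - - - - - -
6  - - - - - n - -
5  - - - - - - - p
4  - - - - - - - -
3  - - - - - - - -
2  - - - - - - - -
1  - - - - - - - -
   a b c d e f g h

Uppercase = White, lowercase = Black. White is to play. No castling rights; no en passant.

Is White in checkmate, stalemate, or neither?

White to move; white king on h8.
In check: no.
King squares — g7: attacked by Kf8; h7: attacked by Nf6; g8: attacked by Nf6.
Legal moves for White: none.
Not in check and no legal moves → stalemate.

stalemate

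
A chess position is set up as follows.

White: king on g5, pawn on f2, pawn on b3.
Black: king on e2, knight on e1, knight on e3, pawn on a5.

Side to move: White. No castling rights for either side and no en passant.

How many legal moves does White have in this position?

10

White to move; king on g5.
In check: no.
Legal moves: Kh6, Kg6, Kf6, Kh5, Kh4, Kf4, fxe3, b4, f3, f4.
Count: 10.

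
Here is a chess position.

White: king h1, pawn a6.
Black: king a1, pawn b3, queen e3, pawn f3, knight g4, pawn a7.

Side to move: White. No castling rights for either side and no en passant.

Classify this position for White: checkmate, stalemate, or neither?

stalemate

White to move; white king on h1.
In check: no.
King squares — g1: attacked by Qe3; g2: attacked by Pf3; h2: attacked by Ng4.
Legal moves for White: none.
Not in check and no legal moves → stalemate.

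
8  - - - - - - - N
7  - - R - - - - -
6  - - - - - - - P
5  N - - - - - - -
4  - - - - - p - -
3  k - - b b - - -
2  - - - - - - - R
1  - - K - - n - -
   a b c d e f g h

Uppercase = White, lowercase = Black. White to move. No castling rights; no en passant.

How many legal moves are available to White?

White to move; king on c1.
In check: yes, from the black bishop on e3.
Legal moves: Kd1, Rd2.
Count: 2.

2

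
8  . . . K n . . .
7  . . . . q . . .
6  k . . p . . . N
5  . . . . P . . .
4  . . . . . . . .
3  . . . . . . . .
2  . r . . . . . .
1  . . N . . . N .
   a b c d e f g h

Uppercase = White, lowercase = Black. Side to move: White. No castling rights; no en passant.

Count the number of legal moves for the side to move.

2

White to move; king on d8.
In check: yes, from the black queen on e7.
Legal moves: Kc8, Kxe7.
Count: 2.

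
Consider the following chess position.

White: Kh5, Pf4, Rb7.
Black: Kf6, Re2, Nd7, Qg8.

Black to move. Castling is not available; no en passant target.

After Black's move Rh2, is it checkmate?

yes

After Rh2: white king on h5; in check: yes, from the black rook on h2.
King squares — g4: attacked by Qg8; h4: attacked by Rh2; g5: attacked by Kf6; g6: attacked by Kf6; h6: attacked by Rh2.
White has no legal moves → checkmate.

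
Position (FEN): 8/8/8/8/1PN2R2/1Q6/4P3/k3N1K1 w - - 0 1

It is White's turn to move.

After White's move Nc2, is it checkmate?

After Nc2: black king on a1; in check: yes, from the white knight on c2.
King squares — b1: attacked by Qb3; a2: attacked by Qb3; b2: attacked by Qb3.
Black has no legal moves → checkmate.

yes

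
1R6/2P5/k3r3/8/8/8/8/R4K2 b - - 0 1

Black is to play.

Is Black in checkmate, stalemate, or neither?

Black to move; black king on a6.
In check: yes, from the white rook on a1.
King squares — a5: attacked by Ra1; b5: attacked by Rb8; b6: attacked by Rb8; a7: attacked by Ra1; b7: attacked by Rb8.
Legal moves for Black: none.
In check with no legal moves → checkmate.

checkmate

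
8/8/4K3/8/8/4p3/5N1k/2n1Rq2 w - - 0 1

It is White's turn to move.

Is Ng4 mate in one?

no

After Ng4: black king on h2; in check: yes, from the white knight on g4.
Black has 5 legal replies: Kh3, Kg3, Kg2, Kh1, Kg1.
In check but a legal move exists → not checkmate.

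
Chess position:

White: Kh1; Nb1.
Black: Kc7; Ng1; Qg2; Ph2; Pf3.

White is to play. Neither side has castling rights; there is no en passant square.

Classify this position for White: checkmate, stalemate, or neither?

White to move; white king on h1.
In check: yes, from the black queen on g2.
King squares — g1: attacked by Qg2; g2: attacked by Pf3; h2: attacked by Qg2.
Legal moves for White: none.
In check with no legal moves → checkmate.

checkmate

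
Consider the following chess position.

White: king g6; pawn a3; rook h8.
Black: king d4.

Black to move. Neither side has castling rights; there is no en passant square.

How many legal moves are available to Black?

8

Black to move; king on d4.
In check: no.
Legal moves: Ke5, Kd5, Kc5, Ke4, Kc4, Ke3, Kd3, Kc3.
Count: 8.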